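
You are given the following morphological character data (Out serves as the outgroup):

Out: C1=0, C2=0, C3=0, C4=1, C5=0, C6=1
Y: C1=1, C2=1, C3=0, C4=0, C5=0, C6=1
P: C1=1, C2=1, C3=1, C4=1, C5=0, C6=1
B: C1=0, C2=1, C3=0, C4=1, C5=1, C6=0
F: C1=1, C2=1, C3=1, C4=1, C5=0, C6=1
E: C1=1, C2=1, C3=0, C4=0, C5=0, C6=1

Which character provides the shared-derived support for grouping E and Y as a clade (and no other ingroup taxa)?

C4

Character polarity is set by the outgroup: the derived state is whichever differs from the outgroup's state, so for C4, C6 the derived state is '0', and for the remaining characters it is '1'.
C1 (derived state '1') is shared by E, F, P, and Y — a synapomorphy uniting that clade.
C2 (derived state '1') is shared by all ingroup taxa — unites the whole ingroup.
Only F and P show the derived state '1' for C3, supporting them as a clade.
Only E and Y show the derived state '0' for C4, supporting them as a clade.
C5: derived state '1' in B only — an autapomorphy, so it tells us nothing about relationships among taxa.
C6: derived state '0' in B only — an autapomorphy, so it tells us nothing about relationships among taxa.
Most parsimonious ingroup topology: (((Y,E),(P,F)),B).
The clade {E, Y} is supported by C4: its derived state '0' occurs in exactly those taxa and in no other taxon (including the outgroup).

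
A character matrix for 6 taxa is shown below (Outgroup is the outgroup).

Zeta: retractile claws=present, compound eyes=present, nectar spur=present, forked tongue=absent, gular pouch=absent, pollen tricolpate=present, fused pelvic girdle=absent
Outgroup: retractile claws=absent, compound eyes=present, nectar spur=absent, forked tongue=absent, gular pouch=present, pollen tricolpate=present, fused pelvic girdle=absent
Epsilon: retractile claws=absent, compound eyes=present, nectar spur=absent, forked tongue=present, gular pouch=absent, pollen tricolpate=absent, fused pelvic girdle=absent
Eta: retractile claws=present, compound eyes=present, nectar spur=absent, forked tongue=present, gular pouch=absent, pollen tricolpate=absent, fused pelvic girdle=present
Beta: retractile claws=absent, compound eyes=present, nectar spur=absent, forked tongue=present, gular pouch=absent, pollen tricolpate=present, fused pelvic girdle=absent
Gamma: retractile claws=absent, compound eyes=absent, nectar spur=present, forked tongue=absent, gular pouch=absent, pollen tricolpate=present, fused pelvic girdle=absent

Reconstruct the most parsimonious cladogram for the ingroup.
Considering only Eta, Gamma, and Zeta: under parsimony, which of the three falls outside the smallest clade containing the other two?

Eta

Character polarity is set by the outgroup: the derived state is whichever differs from the outgroup's state, so for compound eyes, gular pouch, pollen tricolpate the derived state is 'absent', and for the remaining characters it is 'present'.
retractile claws (state 'present') occurs in Eta and Zeta but conflicts with the nesting implied by the other characters — most parsimoniously interpreted as homoplasy.
compound eyes (derived state 'absent') is unique to Gamma (autapomorphy; uninformative for grouping).
nectar spur: derived state 'present' in Gamma and Zeta only — synapomorphy for {Gamma, Zeta}.
Only Beta, Epsilon, and Eta show the derived state 'present' for forked tongue, supporting them as a clade.
gular pouch (derived state 'absent') is shared by all ingroup taxa — unites the whole ingroup.
pollen tricolpate: derived state 'absent' in Epsilon and Eta only — synapomorphy for {Epsilon, Eta}.
fused pelvic girdle: derived state 'present' in Eta only — an autapomorphy, so it tells us nothing about relationships among taxa.
Most parsimonious ingroup topology: ((Beta,(Epsilon,Eta)),(Zeta,Gamma)).
Zeta and Gamma share a more recent common ancestor with each other than either does with Eta, so Eta is the least closely related of the three.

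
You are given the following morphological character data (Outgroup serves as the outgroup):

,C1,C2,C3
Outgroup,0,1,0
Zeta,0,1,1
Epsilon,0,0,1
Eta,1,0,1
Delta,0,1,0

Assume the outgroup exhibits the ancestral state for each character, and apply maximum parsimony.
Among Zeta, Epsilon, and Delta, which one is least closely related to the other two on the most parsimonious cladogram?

Character polarity is set by the outgroup: the derived state is whichever differs from the outgroup's state, so for C2 the derived state is '0', and for the remaining characters it is '1'.
C1: derived state '1' in Eta only — an autapomorphy, so it tells us nothing about relationships among taxa.
C2: derived state '0' in Epsilon and Eta only — synapomorphy for {Epsilon, Eta}.
Only Epsilon, Eta, and Zeta show the derived state '1' for C3, supporting them as a clade.
Most parsimonious ingroup topology: (((Eta,Epsilon),Zeta),Delta).
Zeta and Epsilon share a more recent common ancestor with each other than either does with Delta, so Delta is the least closely related of the three.

Delta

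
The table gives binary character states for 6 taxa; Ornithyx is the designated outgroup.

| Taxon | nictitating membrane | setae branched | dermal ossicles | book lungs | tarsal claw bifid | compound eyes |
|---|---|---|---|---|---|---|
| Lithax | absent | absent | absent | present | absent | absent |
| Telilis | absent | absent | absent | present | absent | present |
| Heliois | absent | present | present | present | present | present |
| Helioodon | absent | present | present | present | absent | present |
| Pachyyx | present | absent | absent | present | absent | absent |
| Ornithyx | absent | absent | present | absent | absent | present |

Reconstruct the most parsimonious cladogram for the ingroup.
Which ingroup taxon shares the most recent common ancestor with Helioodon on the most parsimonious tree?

Heliois

Character polarity is set by the outgroup: the derived state is whichever differs from the outgroup's state, so for dermal ossicles, compound eyes the derived state is 'absent', and for the remaining characters it is 'present'.
nictitating membrane (derived state 'present') is unique to Pachyyx (autapomorphy; uninformative for grouping).
setae branched (derived state 'present') is shared by Heliois and Helioodon — a synapomorphy uniting that clade.
dermal ossicles (derived state 'absent') is shared by Lithax, Pachyyx, and Telilis — a synapomorphy uniting that clade.
All ingroup taxa share the derived state 'present' for book lungs; it defines the ingroup but does not resolve relationships within it.
tarsal claw bifid (derived state 'present') is unique to Heliois (autapomorphy; uninformative for grouping).
Only Lithax and Pachyyx show the derived state 'absent' for compound eyes, supporting them as a clade.
Most parsimonious ingroup topology: ((Telilis,(Pachyyx,Lithax)),(Heliois,Helioodon)).
Helioodon and Heliois form a cherry on this tree, so they are sister taxa.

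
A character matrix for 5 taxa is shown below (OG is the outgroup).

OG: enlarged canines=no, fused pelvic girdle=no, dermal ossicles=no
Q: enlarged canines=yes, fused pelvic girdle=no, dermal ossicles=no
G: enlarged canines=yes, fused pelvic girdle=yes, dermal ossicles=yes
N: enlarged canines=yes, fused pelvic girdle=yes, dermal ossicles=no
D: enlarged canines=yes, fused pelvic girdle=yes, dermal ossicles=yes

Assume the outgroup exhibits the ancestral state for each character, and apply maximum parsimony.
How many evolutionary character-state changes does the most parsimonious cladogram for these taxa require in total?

3

The outgroup has state 'no' for every character, so 'yes' is the derived state throughout.
All ingroup taxa share the derived state 'yes' for enlarged canines; it defines the ingroup but does not resolve relationships within it.
fused pelvic girdle: derived state 'yes' in D, G, and N only — synapomorphy for {D, G, N}.
dermal ossicles: derived state 'yes' in D and G only — synapomorphy for {D, G}.
Most parsimonious ingroup topology: ((N,(D,G)),Q).
Changes per character on this tree: enlarged canines: 1; fused pelvic girdle: 1; dermal ossicles: 1.
Total = 3.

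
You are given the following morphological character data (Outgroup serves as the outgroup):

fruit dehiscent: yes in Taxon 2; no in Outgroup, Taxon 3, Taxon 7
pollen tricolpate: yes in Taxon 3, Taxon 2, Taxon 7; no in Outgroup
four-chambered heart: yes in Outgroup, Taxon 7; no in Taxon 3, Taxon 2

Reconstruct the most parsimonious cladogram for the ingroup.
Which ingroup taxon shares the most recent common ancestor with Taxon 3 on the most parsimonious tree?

Taxon 2

Character polarity is set by the outgroup: the derived state is whichever differs from the outgroup's state, so for four-chambered heart the derived state is 'no', and for the remaining characters it is 'yes'.
fruit dehiscent (derived state 'yes') is unique to Taxon 2 (autapomorphy; uninformative for grouping).
pollen tricolpate (derived state 'yes') is shared by all ingroup taxa — unites the whole ingroup.
four-chambered heart: derived state 'no' in Taxon 2 and Taxon 3 only — synapomorphy for {Taxon 2, Taxon 3}.
Most parsimonious ingroup topology: ((Taxon 3,Taxon 2),Taxon 7).
Taxon 3 and Taxon 2 form a cherry on this tree, so they are sister taxa.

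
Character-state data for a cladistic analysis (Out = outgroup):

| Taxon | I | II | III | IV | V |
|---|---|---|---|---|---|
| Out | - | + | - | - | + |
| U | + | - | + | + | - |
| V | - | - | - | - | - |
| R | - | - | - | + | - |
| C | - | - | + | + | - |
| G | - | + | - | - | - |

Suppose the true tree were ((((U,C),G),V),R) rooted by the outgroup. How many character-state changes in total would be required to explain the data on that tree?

7

Map each character onto ((((U,C),G),V),R) (rooted by Out) and count the minimum state changes it requires (Fitch parsimony):
I: 1; II: 2; III: 1; IV: 2; V: 1.
Total tree length = 7.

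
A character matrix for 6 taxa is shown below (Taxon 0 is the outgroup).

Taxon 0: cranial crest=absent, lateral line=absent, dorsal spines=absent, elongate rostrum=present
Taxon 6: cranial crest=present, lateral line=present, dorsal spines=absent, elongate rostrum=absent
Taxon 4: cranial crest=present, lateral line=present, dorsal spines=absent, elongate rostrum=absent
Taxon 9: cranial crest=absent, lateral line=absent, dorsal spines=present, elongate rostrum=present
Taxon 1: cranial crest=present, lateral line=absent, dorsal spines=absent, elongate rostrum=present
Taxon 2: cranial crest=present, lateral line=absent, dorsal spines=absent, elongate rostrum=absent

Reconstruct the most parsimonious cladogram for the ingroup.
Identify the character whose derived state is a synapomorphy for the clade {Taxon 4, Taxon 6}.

lateral line

Character polarity is set by the outgroup: the derived state is whichever differs from the outgroup's state, so for elongate rostrum the derived state is 'absent', and for the remaining characters it is 'present'.
cranial crest (derived state 'present') is shared by Taxon 1, Taxon 2, Taxon 4, and Taxon 6 — a synapomorphy uniting that clade.
lateral line (derived state 'present') is shared by Taxon 4 and Taxon 6 — a synapomorphy uniting that clade.
dorsal spines (derived state 'present') is unique to Taxon 9 (autapomorphy; uninformative for grouping).
elongate rostrum (derived state 'absent') is shared by Taxon 2, Taxon 4, and Taxon 6 — a synapomorphy uniting that clade.
Most parsimonious ingroup topology: ((((Taxon 6,Taxon 4),Taxon 2),Taxon 1),Taxon 9).
The clade {Taxon 4, Taxon 6} is supported by lateral line: its derived state 'present' occurs in exactly those taxa and in no other taxon (including the outgroup).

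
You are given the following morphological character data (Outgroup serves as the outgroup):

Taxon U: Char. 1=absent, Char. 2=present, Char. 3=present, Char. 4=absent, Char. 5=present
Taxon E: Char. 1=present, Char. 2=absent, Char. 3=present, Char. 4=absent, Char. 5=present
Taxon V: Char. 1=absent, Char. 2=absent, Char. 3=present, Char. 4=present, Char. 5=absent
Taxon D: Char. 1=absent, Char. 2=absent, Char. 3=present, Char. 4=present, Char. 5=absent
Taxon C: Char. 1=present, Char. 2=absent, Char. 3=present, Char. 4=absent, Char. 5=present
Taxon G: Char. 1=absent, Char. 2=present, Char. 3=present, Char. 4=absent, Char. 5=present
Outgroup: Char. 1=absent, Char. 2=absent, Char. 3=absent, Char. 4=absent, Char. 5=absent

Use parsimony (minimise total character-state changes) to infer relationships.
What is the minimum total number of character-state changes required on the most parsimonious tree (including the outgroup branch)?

The outgroup has state 'absent' for every character, so 'present' is the derived state throughout.
Char. 1 (derived state 'present') is shared by Taxon C and Taxon E — a synapomorphy uniting that clade.
Only Taxon G and Taxon U show the derived state 'present' for Char. 2, supporting them as a clade.
All ingroup taxa share the derived state 'present' for Char. 3; it defines the ingroup but does not resolve relationships within it.
Only Taxon D and Taxon V show the derived state 'present' for Char. 4, supporting them as a clade.
Char. 5 (derived state 'present') is shared by Taxon C, Taxon E, Taxon G, and Taxon U — a synapomorphy uniting that clade.
Most parsimonious ingroup topology: ((Taxon D,Taxon V),((Taxon E,Taxon C),(Taxon U,Taxon G))).
Changes per character on this tree: Char. 1: 1; Char. 2: 1; Char. 3: 1; Char. 4: 1; Char. 5: 1.
Total = 5.

5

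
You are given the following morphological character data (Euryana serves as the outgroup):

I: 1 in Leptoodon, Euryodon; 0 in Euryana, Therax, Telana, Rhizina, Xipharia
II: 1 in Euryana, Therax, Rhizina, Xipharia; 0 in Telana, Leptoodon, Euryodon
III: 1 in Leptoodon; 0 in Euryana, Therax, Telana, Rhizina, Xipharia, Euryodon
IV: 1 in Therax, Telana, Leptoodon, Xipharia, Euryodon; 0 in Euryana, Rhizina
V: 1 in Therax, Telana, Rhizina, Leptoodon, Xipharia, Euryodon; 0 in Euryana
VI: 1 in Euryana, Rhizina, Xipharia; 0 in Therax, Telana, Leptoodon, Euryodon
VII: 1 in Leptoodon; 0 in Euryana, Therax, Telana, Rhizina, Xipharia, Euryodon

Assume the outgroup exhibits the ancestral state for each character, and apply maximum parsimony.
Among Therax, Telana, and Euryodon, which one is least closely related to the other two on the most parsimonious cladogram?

Character polarity is set by the outgroup: the derived state is whichever differs from the outgroup's state, so for II, VI the derived state is '0', and for the remaining characters it is '1'.
I: derived state '1' in Euryodon and Leptoodon only — synapomorphy for {Euryodon, Leptoodon}.
II (derived state '0') is shared by Euryodon, Leptoodon, and Telana — a synapomorphy uniting that clade.
III (derived state '1') is unique to Leptoodon (autapomorphy; uninformative for grouping).
IV: derived state '1' in Euryodon, Leptoodon, Telana, Therax, and Xipharia only — synapomorphy for {Euryodon, Leptoodon, Telana, Therax, Xipharia}.
V (derived state '1') is shared by all ingroup taxa — unites the whole ingroup.
VI: derived state '0' in Euryodon, Leptoodon, Telana, and Therax only — synapomorphy for {Euryodon, Leptoodon, Telana, Therax}.
VII (derived state '1') is unique to Leptoodon (autapomorphy; uninformative for grouping).
Most parsimonious ingroup topology: (((Therax,(Telana,(Leptoodon,Euryodon))),Xipharia),Rhizina).
Euryodon and Telana share a more recent common ancestor with each other than either does with Therax, so Therax is the least closely related of the three.

Therax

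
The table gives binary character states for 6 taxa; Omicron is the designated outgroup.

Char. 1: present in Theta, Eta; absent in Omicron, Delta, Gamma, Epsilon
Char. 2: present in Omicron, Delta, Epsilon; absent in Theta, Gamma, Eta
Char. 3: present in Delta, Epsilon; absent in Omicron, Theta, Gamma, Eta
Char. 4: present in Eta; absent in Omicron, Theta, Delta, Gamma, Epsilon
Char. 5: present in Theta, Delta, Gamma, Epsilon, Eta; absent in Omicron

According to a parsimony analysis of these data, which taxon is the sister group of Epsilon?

Delta

Character polarity is set by the outgroup: the derived state is whichever differs from the outgroup's state, so for Char. 2 the derived state is 'absent', and for the remaining characters it is 'present'.
Char. 1 (derived state 'present') is shared by Eta and Theta — a synapomorphy uniting that clade.
Char. 2: derived state 'absent' in Eta, Gamma, and Theta only — synapomorphy for {Eta, Gamma, Theta}.
Only Delta and Epsilon show the derived state 'present' for Char. 3, supporting them as a clade.
Char. 4: derived state 'present' in Eta only — an autapomorphy, so it tells us nothing about relationships among taxa.
All ingroup taxa share the derived state 'present' for Char. 5; it defines the ingroup but does not resolve relationships within it.
Most parsimonious ingroup topology: (((Theta,Eta),Gamma),(Delta,Epsilon)).
Epsilon and Delta form a cherry on this tree, so they are sister taxa.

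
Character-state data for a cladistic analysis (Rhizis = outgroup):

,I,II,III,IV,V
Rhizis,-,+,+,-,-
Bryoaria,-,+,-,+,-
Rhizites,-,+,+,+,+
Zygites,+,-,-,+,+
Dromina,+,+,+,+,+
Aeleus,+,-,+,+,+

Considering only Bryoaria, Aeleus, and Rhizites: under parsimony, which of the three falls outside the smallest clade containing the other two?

Bryoaria

Character polarity is set by the outgroup: the derived state is whichever differs from the outgroup's state, so for II, III the derived state is '-', and for the remaining characters it is '+'.
Only Aeleus, Dromina, and Zygites show the derived state '+' for I, supporting them as a clade.
II: derived state '-' in Aeleus and Zygites only — synapomorphy for {Aeleus, Zygites}.
III (state '-') occurs in Bryoaria and Zygites but conflicts with the nesting implied by the other characters — most parsimoniously interpreted as homoplasy.
All ingroup taxa share the derived state '+' for IV; it defines the ingroup but does not resolve relationships within it.
Only Aeleus, Dromina, Rhizites, and Zygites show the derived state '+' for V, supporting them as a clade.
Most parsimonious ingroup topology: (Bryoaria,(Rhizites,((Zygites,Aeleus),Dromina))).
Aeleus and Rhizites share a more recent common ancestor with each other than either does with Bryoaria, so Bryoaria is the least closely related of the three.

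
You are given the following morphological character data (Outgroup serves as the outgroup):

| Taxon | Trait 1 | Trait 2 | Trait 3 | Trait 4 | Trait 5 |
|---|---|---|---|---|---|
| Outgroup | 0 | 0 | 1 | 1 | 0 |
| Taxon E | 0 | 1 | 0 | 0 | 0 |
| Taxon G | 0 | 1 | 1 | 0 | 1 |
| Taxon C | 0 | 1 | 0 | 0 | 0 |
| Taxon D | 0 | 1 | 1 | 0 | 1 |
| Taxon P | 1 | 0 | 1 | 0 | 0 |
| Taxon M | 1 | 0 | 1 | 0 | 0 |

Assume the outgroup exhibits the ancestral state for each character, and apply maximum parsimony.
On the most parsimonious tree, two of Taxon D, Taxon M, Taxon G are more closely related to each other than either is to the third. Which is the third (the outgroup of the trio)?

Taxon M

Character polarity is set by the outgroup: the derived state is whichever differs from the outgroup's state, so for Trait 3, Trait 4 the derived state is '0', and for the remaining characters it is '1'.
Only Taxon M and Taxon P show the derived state '1' for Trait 1, supporting them as a clade.
Trait 2: derived state '1' in Taxon C, Taxon D, Taxon E, and Taxon G only — synapomorphy for {Taxon C, Taxon D, Taxon E, Taxon G}.
Trait 3 (derived state '0') is shared by Taxon C and Taxon E — a synapomorphy uniting that clade.
Trait 4 (derived state '0') is shared by all ingroup taxa — unites the whole ingroup.
Trait 5: derived state '1' in Taxon D and Taxon G only — synapomorphy for {Taxon D, Taxon G}.
Most parsimonious ingroup topology: (((Taxon E,Taxon C),(Taxon G,Taxon D)),(Taxon P,Taxon M)).
Taxon D and Taxon G share a more recent common ancestor with each other than either does with Taxon M, so Taxon M is the least closely related of the three.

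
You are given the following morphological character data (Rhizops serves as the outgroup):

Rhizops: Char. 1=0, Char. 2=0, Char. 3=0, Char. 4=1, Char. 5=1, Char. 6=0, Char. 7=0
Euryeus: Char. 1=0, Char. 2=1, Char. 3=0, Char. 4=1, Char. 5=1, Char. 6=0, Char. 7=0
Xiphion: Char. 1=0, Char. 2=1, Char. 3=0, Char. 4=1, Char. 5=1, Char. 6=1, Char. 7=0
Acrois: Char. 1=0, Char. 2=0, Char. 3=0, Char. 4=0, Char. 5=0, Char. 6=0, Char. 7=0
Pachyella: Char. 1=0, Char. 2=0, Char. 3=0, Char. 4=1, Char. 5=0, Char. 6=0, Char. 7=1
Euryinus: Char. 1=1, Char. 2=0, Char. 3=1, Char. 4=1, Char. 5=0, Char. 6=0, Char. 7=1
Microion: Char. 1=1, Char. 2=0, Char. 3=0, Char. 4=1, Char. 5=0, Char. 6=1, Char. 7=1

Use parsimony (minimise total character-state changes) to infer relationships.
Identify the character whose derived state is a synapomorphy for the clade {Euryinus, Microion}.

Char. 1

Character polarity is set by the outgroup: the derived state is whichever differs from the outgroup's state, so for Char. 4, Char. 5 the derived state is '0', and for the remaining characters it is '1'.
Char. 1 (derived state '1') is shared by Euryinus and Microion — a synapomorphy uniting that clade.
Only Euryeus and Xiphion show the derived state '1' for Char. 2, supporting them as a clade.
Char. 3 (derived state '1') is unique to Euryinus (autapomorphy; uninformative for grouping).
Char. 4 (derived state '0') is unique to Acrois (autapomorphy; uninformative for grouping).
Char. 5 (derived state '0') is shared by Acrois, Euryinus, Microion, and Pachyella — a synapomorphy uniting that clade.
Char. 6 groups Microion and Xiphion, which is incompatible with the clades supported by the remaining characters; treating it as convergent (homoplasy) costs fewer steps than any alternative tree.
Only Euryinus, Microion, and Pachyella show the derived state '1' for Char. 7, supporting them as a clade.
Most parsimonious ingroup topology: ((Euryeus,Xiphion),(Acrois,(Pachyella,(Euryinus,Microion)))).
The clade {Euryinus, Microion} is supported by Char. 1: its derived state '1' occurs in exactly those taxa and in no other taxon (including the outgroup).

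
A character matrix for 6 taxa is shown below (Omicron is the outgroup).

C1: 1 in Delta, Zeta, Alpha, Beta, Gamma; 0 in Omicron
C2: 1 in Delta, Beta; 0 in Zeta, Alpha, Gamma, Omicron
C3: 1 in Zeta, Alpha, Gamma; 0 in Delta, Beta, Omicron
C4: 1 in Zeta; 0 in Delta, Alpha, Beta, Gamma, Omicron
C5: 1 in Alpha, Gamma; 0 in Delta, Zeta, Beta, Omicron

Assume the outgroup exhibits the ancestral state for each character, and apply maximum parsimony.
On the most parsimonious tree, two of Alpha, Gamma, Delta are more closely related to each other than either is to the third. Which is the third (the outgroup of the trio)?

Delta

The outgroup has state '0' for every character, so '1' is the derived state throughout.
C1 (derived state '1') is shared by all ingroup taxa — unites the whole ingroup.
C2 (derived state '1') is shared by Beta and Delta — a synapomorphy uniting that clade.
C3 (derived state '1') is shared by Alpha, Gamma, and Zeta — a synapomorphy uniting that clade.
C4 (derived state '1') is unique to Zeta (autapomorphy; uninformative for grouping).
C5: derived state '1' in Alpha and Gamma only — synapomorphy for {Alpha, Gamma}.
Most parsimonious ingroup topology: ((Beta,Delta),((Gamma,Alpha),Zeta)).
Alpha and Gamma share a more recent common ancestor with each other than either does with Delta, so Delta is the least closely related of the three.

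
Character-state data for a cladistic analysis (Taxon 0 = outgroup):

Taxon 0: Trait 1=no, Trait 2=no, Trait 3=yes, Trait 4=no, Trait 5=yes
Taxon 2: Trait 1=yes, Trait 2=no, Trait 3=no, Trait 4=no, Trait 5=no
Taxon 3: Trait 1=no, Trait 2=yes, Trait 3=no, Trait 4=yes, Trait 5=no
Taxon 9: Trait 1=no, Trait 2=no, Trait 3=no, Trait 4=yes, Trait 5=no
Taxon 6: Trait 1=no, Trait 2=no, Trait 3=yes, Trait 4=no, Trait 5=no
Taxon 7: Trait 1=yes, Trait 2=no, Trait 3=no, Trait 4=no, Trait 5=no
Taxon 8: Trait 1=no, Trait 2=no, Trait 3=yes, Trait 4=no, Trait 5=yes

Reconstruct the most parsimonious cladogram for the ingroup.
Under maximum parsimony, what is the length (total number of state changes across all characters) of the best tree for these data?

5

Character polarity is set by the outgroup: the derived state is whichever differs from the outgroup's state, so for Trait 3, Trait 5 the derived state is 'no', and for the remaining characters it is 'yes'.
Only Taxon 2 and Taxon 7 show the derived state 'yes' for Trait 1, supporting them as a clade.
Trait 2: derived state 'yes' in Taxon 3 only — an autapomorphy, so it tells us nothing about relationships among taxa.
Trait 3: derived state 'no' in Taxon 2, Taxon 3, Taxon 7, and Taxon 9 only — synapomorphy for {Taxon 2, Taxon 3, Taxon 7, Taxon 9}.
Only Taxon 3 and Taxon 9 show the derived state 'yes' for Trait 4, supporting them as a clade.
Trait 5: derived state 'no' in Taxon 2, Taxon 3, Taxon 6, Taxon 7, and Taxon 9 only — synapomorphy for {Taxon 2, Taxon 3, Taxon 6, Taxon 7, Taxon 9}.
Most parsimonious ingroup topology: ((((Taxon 2,Taxon 7),(Taxon 3,Taxon 9)),Taxon 6),Taxon 8).
Changes per character on this tree: Trait 1: 1; Trait 2: 1; Trait 3: 1; Trait 4: 1; Trait 5: 1.
Total = 5.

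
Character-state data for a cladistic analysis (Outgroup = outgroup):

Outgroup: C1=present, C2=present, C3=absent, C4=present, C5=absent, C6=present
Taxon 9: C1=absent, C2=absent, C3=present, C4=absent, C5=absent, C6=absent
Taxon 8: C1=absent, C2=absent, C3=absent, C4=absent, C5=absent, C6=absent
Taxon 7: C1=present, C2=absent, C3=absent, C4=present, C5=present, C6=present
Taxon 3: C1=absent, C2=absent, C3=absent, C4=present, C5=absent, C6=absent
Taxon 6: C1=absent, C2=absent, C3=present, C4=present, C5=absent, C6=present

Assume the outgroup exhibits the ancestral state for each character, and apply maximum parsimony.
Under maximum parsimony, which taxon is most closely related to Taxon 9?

Character polarity is set by the outgroup: the derived state is whichever differs from the outgroup's state, so for C1, C2, C4, C6 the derived state is 'absent', and for the remaining characters it is 'present'.
C1 (derived state 'absent') is shared by Taxon 3, Taxon 6, Taxon 8, and Taxon 9 — a synapomorphy uniting that clade.
All ingroup taxa share the derived state 'absent' for C2; it defines the ingroup but does not resolve relationships within it.
C3 (state 'present') occurs in Taxon 6 and Taxon 9 but conflicts with the nesting implied by the other characters — most parsimoniously interpreted as homoplasy.
C4: derived state 'absent' in Taxon 8 and Taxon 9 only — synapomorphy for {Taxon 8, Taxon 9}.
C5: derived state 'present' in Taxon 7 only — an autapomorphy, so it tells us nothing about relationships among taxa.
C6 (derived state 'absent') is shared by Taxon 3, Taxon 8, and Taxon 9 — a synapomorphy uniting that clade.
Most parsimonious ingroup topology: ((((Taxon 9,Taxon 8),Taxon 3),Taxon 6),Taxon 7).
Taxon 9 and Taxon 8 form a cherry on this tree, so they are sister taxa.

Taxon 8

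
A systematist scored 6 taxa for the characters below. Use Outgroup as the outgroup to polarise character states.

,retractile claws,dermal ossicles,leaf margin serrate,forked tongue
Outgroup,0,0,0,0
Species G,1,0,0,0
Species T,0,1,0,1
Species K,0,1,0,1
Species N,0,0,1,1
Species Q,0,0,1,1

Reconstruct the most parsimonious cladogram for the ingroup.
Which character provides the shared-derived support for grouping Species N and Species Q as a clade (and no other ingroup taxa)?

leaf margin serrate

The outgroup has state '0' for every character, so '1' is the derived state throughout.
retractile claws: derived state '1' in Species G only — an autapomorphy, so it tells us nothing about relationships among taxa.
dermal ossicles: derived state '1' in Species K and Species T only — synapomorphy for {Species K, Species T}.
Only Species N and Species Q show the derived state '1' for leaf margin serrate, supporting them as a clade.
Only Species K, Species N, Species Q, and Species T show the derived state '1' for forked tongue, supporting them as a clade.
Most parsimonious ingroup topology: (Species G,((Species T,Species K),(Species N,Species Q))).
The clade {Species N, Species Q} is supported by leaf margin serrate: its derived state '1' occurs in exactly those taxa and in no other taxon (including the outgroup).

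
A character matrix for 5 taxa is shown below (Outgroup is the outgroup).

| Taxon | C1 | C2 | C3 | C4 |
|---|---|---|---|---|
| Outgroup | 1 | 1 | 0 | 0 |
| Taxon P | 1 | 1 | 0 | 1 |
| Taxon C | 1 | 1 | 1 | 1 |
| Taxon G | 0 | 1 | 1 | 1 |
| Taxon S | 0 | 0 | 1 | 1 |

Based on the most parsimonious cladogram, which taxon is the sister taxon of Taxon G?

Taxon S

Character polarity is set by the outgroup: the derived state is whichever differs from the outgroup's state, so for C1, C2 the derived state is '0', and for the remaining characters it is '1'.
Only Taxon G and Taxon S show the derived state '0' for C1, supporting them as a clade.
C2: derived state '0' in Taxon S only — an autapomorphy, so it tells us nothing about relationships among taxa.
Only Taxon C, Taxon G, and Taxon S show the derived state '1' for C3, supporting them as a clade.
C4 (derived state '1') is shared by all ingroup taxa — unites the whole ingroup.
Most parsimonious ingroup topology: (Taxon P,(Taxon C,(Taxon G,Taxon S))).
Taxon G and Taxon S form a cherry on this tree, so they are sister taxa.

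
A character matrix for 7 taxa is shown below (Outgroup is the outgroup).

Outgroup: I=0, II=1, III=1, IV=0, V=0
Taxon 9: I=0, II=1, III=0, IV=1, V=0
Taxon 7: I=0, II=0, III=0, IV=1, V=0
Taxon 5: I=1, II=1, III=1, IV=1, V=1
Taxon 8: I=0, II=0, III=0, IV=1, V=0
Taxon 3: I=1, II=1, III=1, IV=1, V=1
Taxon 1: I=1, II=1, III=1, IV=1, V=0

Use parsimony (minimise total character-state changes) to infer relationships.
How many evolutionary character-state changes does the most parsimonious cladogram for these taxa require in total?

Character polarity is set by the outgroup: the derived state is whichever differs from the outgroup's state, so for II, III the derived state is '0', and for the remaining characters it is '1'.
I (derived state '1') is shared by Taxon 1, Taxon 3, and Taxon 5 — a synapomorphy uniting that clade.
II (derived state '0') is shared by Taxon 7 and Taxon 8 — a synapomorphy uniting that clade.
III (derived state '0') is shared by Taxon 7, Taxon 8, and Taxon 9 — a synapomorphy uniting that clade.
IV (derived state '1') is shared by all ingroup taxa — unites the whole ingroup.
Only Taxon 3 and Taxon 5 show the derived state '1' for V, supporting them as a clade.
Most parsimonious ingroup topology: ((Taxon 9,(Taxon 7,Taxon 8)),((Taxon 5,Taxon 3),Taxon 1)).
Changes per character on this tree: I: 1; II: 1; III: 1; IV: 1; V: 1.
Total = 5.

5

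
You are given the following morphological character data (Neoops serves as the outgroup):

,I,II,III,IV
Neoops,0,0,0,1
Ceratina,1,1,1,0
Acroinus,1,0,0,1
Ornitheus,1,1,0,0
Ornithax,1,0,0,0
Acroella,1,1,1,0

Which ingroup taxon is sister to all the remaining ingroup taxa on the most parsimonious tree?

Acroinus

Character polarity is set by the outgroup: the derived state is whichever differs from the outgroup's state, so for IV the derived state is '0', and for the remaining characters it is '1'.
All ingroup taxa share the derived state '1' for I; it defines the ingroup but does not resolve relationships within it.
II: derived state '1' in Acroella, Ceratina, and Ornitheus only — synapomorphy for {Acroella, Ceratina, Ornitheus}.
III (derived state '1') is shared by Acroella and Ceratina — a synapomorphy uniting that clade.
Only Acroella, Ceratina, Ornithax, and Ornitheus show the derived state '0' for IV, supporting them as a clade.
Most parsimonious ingroup topology: ((((Ceratina,Acroella),Ornitheus),Ornithax),Acroinus).
Acroinus is sister to the clade containing all other ingroup taxa, so it is the earliest-diverging (most basal) ingroup lineage.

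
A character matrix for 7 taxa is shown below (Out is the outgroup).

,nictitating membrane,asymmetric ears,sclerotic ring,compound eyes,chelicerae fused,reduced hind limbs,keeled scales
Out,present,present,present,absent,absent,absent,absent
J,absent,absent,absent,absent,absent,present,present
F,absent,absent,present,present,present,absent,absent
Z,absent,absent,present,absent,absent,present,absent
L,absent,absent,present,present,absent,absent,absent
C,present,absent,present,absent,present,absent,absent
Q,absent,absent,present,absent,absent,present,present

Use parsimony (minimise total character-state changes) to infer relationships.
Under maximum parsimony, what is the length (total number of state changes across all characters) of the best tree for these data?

8

Character polarity is set by the outgroup: the derived state is whichever differs from the outgroup's state, so for nictitating membrane, asymmetric ears, sclerotic ring the derived state is 'absent', and for the remaining characters it is 'present'.
nictitating membrane: derived state 'absent' in F, J, L, Q, and Z only — synapomorphy for {F, J, L, Q, Z}.
All ingroup taxa share the derived state 'absent' for asymmetric ears; it defines the ingroup but does not resolve relationships within it.
sclerotic ring: derived state 'absent' in J only — an autapomorphy, so it tells us nothing about relationships among taxa.
compound eyes: derived state 'present' in F and L only — synapomorphy for {F, L}.
chelicerae fused groups C and F, which is incompatible with the clades supported by the remaining characters; treating it as convergent (homoplasy) costs fewer steps than any alternative tree.
reduced hind limbs: derived state 'present' in J, Q, and Z only — synapomorphy for {J, Q, Z}.
keeled scales: derived state 'present' in J and Q only — synapomorphy for {J, Q}.
Most parsimonious ingroup topology: ((((J,Q),Z),(F,L)),C).
Changes per character on this tree: nictitating membrane: 1; asymmetric ears: 1; sclerotic ring: 1; compound eyes: 1; chelicerae fused: 2; reduced hind limbs: 1; keeled scales: 1.
Total = 8.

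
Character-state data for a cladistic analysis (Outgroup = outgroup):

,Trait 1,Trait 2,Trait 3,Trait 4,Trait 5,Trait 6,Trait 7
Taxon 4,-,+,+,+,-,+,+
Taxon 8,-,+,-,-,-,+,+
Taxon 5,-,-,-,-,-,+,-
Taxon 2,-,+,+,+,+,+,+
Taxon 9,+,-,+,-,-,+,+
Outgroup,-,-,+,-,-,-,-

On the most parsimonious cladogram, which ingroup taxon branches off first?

Character polarity is set by the outgroup: the derived state is whichever differs from the outgroup's state, so for Trait 3 the derived state is '-', and for the remaining characters it is '+'.
Trait 1: derived state '+' in Taxon 9 only — an autapomorphy, so it tells us nothing about relationships among taxa.
Only Taxon 2, Taxon 4, and Taxon 8 show the derived state '+' for Trait 2, supporting them as a clade.
Trait 3 groups Taxon 5 and Taxon 8, which is incompatible with the clades supported by the remaining characters; treating it as convergent (homoplasy) costs fewer steps than any alternative tree.
Trait 4: derived state '+' in Taxon 2 and Taxon 4 only — synapomorphy for {Taxon 2, Taxon 4}.
Trait 5: derived state '+' in Taxon 2 only — an autapomorphy, so it tells us nothing about relationships among taxa.
Trait 6 (derived state '+') is shared by all ingroup taxa — unites the whole ingroup.
Trait 7: derived state '+' in Taxon 2, Taxon 4, Taxon 8, and Taxon 9 only — synapomorphy for {Taxon 2, Taxon 4, Taxon 8, Taxon 9}.
Most parsimonious ingroup topology: (((Taxon 8,(Taxon 4,Taxon 2)),Taxon 9),Taxon 5).
Taxon 5 is sister to the clade containing all other ingroup taxa, so it is the earliest-diverging (most basal) ingroup lineage.

Taxon 5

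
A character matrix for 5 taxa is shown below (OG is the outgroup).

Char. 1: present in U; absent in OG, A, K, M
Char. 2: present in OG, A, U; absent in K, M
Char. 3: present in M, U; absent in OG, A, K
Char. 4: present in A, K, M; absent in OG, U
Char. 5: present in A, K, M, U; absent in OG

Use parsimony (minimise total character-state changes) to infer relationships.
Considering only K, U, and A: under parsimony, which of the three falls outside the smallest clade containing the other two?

Character polarity is set by the outgroup: the derived state is whichever differs from the outgroup's state, so for Char. 2 the derived state is 'absent', and for the remaining characters it is 'present'.
Char. 1: derived state 'present' in U only — an autapomorphy, so it tells us nothing about relationships among taxa.
Only K and M show the derived state 'absent' for Char. 2, supporting them as a clade.
Char. 3 groups M and U, which is incompatible with the clades supported by the remaining characters; treating it as convergent (homoplasy) costs fewer steps than any alternative tree.
Only A, K, and M show the derived state 'present' for Char. 4, supporting them as a clade.
All ingroup taxa share the derived state 'present' for Char. 5; it defines the ingroup but does not resolve relationships within it.
Most parsimonious ingroup topology: ((A,(K,M)),U).
K and A share a more recent common ancestor with each other than either does with U, so U is the least closely related of the three.

U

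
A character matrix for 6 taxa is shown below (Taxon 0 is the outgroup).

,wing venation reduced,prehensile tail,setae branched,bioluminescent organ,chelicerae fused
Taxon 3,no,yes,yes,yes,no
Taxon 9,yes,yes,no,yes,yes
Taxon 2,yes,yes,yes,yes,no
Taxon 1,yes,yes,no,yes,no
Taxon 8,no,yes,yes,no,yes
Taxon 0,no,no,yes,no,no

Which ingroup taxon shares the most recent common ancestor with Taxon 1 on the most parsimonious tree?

Character polarity is set by the outgroup: the derived state is whichever differs from the outgroup's state, so for setae branched the derived state is 'no', and for the remaining characters it is 'yes'.
Only Taxon 1, Taxon 2, and Taxon 9 show the derived state 'yes' for wing venation reduced, supporting them as a clade.
prehensile tail (derived state 'yes') is shared by all ingroup taxa — unites the whole ingroup.
setae branched: derived state 'no' in Taxon 1 and Taxon 9 only — synapomorphy for {Taxon 1, Taxon 9}.
Only Taxon 1, Taxon 2, Taxon 3, and Taxon 9 show the derived state 'yes' for bioluminescent organ, supporting them as a clade.
chelicerae fused (state 'yes') occurs in Taxon 8 and Taxon 9 but conflicts with the nesting implied by the other characters — most parsimoniously interpreted as homoplasy.
Most parsimonious ingroup topology: (Taxon 8,(((Taxon 1,Taxon 9),Taxon 2),Taxon 3)).
Taxon 1 and Taxon 9 form a cherry on this tree, so they are sister taxa.

Taxon 9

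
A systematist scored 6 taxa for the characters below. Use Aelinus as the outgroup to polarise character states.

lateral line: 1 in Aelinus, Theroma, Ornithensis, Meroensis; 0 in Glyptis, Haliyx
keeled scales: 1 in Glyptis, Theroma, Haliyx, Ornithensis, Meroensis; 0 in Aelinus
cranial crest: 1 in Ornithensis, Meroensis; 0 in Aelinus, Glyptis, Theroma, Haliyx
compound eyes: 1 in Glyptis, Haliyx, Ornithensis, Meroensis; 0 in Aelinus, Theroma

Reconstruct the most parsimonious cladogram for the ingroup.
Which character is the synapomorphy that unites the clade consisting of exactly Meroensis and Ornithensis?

Character polarity is set by the outgroup: the derived state is whichever differs from the outgroup's state, so for lateral line the derived state is '0', and for the remaining characters it is '1'.
Only Glyptis and Haliyx show the derived state '0' for lateral line, supporting them as a clade.
All ingroup taxa share the derived state '1' for keeled scales; it defines the ingroup but does not resolve relationships within it.
Only Meroensis and Ornithensis show the derived state '1' for cranial crest, supporting them as a clade.
compound eyes: derived state '1' in Glyptis, Haliyx, Meroensis, and Ornithensis only — synapomorphy for {Glyptis, Haliyx, Meroensis, Ornithensis}.
Most parsimonious ingroup topology: (((Glyptis,Haliyx),(Ornithensis,Meroensis)),Theroma).
The clade {Meroensis, Ornithensis} is supported by cranial crest: its derived state '1' occurs in exactly those taxa and in no other taxon (including the outgroup).

cranial crest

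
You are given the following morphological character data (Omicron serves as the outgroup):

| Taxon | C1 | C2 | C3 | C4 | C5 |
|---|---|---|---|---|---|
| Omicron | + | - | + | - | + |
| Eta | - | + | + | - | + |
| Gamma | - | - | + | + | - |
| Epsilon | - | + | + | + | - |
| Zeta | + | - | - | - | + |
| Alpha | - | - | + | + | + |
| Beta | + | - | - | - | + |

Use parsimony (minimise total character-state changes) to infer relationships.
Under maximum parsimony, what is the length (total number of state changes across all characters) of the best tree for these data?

6

Character polarity is set by the outgroup: the derived state is whichever differs from the outgroup's state, so for C1, C3, C5 the derived state is '-', and for the remaining characters it is '+'.
C1 (derived state '-') is shared by Alpha, Epsilon, Eta, and Gamma — a synapomorphy uniting that clade.
C2 groups Epsilon and Eta, which is incompatible with the clades supported by the remaining characters; treating it as convergent (homoplasy) costs fewer steps than any alternative tree.
C3 (derived state '-') is shared by Beta and Zeta — a synapomorphy uniting that clade.
C4 (derived state '+') is shared by Alpha, Epsilon, and Gamma — a synapomorphy uniting that clade.
Only Epsilon and Gamma show the derived state '-' for C5, supporting them as a clade.
Most parsimonious ingroup topology: ((Eta,((Gamma,Epsilon),Alpha)),(Zeta,Beta)).
Changes per character on this tree: C1: 1; C2: 2; C3: 1; C4: 1; C5: 1.
Total = 6.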